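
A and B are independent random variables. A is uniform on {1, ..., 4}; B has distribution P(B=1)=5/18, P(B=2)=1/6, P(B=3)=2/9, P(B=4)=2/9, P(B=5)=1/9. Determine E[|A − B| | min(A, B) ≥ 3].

7/10

P(min(A, B) ≥ 3) = 5/18.
Summing |A−B|·P(x,y) over outcomes with min(A, B) ≥ 3 gives 7/36.
E[|A − B| | min(A, B) ≥ 3] = (7/36) / (5/18) = 7/10.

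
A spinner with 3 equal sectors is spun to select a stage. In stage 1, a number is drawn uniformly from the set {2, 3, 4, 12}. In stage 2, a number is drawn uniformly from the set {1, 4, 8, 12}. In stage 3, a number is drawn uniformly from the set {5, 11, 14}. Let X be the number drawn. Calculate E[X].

43/6

E[X | stage 1] = (2+3+4+12)/4 = 21/4.
E[X | stage 2] = (1+4+8+12)/4 = 25/4.
E[X | stage 3] = (5+11+14)/3 = 10.
E[X] = (1/3)·(21/4) + (1/3)·(25/4) + (1/3)·(10) = 43/6.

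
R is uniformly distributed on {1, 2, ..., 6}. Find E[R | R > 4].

Given R > 4, R is equally likely to be any of {5, 6}.
E[R | R > 4] = (5 + 6) / 2 = 11/2.

11/2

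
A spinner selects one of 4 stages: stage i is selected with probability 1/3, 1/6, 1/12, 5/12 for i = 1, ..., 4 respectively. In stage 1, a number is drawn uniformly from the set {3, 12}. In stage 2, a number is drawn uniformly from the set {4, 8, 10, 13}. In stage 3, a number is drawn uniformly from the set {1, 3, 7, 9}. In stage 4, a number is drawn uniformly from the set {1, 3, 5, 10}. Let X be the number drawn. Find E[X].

E[X | stage 1] = (3+12)/2 = 15/2.
E[X | stage 2] = (4+8+10+13)/4 = 35/4.
E[X | stage 3] = (1+3+7+9)/4 = 5.
E[X | stage 4] = (1+3+5+10)/4 = 19/4.
E[X] = (1/3)·(15/2) + (1/6)·(35/4) + (1/12)·(5) + (5/12)·(19/4) = 305/48.

305/48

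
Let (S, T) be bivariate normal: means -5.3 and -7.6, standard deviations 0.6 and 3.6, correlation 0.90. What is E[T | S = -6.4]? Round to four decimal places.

-13.5400

The regression of T on S has slope ρ·σ_T/σ_S and passes through (μ_S, μ_T).
E[T | S=-6.4] = -7.6 + (0.90)·(3.6/0.6)·(-6.4 − (-5.3)) = -7.6 + (5.4)·(-1.1) = -13.5400.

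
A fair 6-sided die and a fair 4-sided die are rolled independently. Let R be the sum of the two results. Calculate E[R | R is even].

6

P(R is even) = 1/2.
Σ over the event: 2·1/24 + 4·1/8 + 6·1/6 + 8·1/8 + 10·1/24 = 3.
E[R | R is even] = (3) / (1/2) = 6.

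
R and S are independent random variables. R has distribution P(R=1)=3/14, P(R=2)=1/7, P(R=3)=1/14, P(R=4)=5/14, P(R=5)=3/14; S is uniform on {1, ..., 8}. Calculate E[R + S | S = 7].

P(S = 7) = 1/8.
Summing (R+S)·P(x,y) over outcomes with S = 7 gives 143/112.
E[R + S | S = 7] = (143/112) / (1/8) = 143/14.

143/14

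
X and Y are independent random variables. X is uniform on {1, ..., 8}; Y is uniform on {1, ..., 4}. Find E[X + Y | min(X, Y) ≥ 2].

P(min(X, Y) ≥ 2) = 21/32.
Summing (X+Y)·P(x,y) over outcomes with min(X, Y) ≥ 2 gives 21/4.
E[X + Y | min(X, Y) ≥ 2] = (21/4) / (21/32) = 8.

8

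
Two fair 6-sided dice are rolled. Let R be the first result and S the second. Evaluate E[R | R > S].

P(R > S) = 5/12.
Summing R·P(x,y) over outcomes with R > S gives 35/18.
E[R | R > S] = (35/18) / (5/12) = 14/3.

14/3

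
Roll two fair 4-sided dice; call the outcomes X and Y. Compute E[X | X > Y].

10/3

Outcomes with X > Y: (2,1), (3,1), (3,2), (4,1), (4,2), (4,3), each with probability 1/16.
E[X | X > Y] = (2 + 3 + 3 + 4 + 4 + 4) / 6 = 10/3.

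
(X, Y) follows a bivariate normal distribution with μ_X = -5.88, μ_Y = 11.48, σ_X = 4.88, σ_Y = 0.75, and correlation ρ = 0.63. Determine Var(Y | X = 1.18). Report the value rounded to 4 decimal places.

Var(Y | X=x) = (1 − ρ²)·σ_Y².
Var(Y | X=1.18) = (0.75)²·(1 − (0.63)²) = 0.5625·0.6031 = 0.3392.

0.3392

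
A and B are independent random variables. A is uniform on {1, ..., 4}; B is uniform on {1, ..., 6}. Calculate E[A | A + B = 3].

3/2

P(A + B = 3) = 1/12.
Summing A·P(x,y) over outcomes with A + B = 3 gives 1/8.
E[A | A + B = 3] = (1/8) / (1/12) = 3/2.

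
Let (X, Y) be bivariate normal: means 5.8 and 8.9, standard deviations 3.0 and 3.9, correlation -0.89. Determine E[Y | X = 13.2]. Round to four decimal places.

The regression of Y on X has slope ρ·σ_Y/σ_X and passes through (μ_X, μ_Y).
E[Y | X=13.2] = 8.9 + (-0.89)·(3.9/3.0)·(13.2 − (5.8)) = 8.9 + (-1.157)·(7.4) = 0.3382.

0.3382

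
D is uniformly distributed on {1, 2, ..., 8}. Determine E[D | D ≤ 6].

7/2

Given D ≤ 6, D is equally likely to be any of {1, 2, 3, 4, 5, 6}.
E[D | D ≤ 6] = (1 + 2 + 3 + 4 + 5 + 6) / 6 = 7/2.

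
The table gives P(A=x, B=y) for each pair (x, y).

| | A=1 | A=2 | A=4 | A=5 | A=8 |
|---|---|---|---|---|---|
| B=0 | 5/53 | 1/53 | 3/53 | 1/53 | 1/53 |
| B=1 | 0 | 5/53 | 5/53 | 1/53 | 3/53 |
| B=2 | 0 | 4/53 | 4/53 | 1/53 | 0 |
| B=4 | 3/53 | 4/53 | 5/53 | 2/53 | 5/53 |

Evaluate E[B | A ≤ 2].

41/22

P(A ≤ 2) = 22/53.
Σ B·P over the event = 0·(5/53) + 4·(3/53) + 0·(1/53) + 1·(5/53) + 2·(4/53) + 4·(4/53) = 41/53.
E[B | A ≤ 2] = (41/53) / (22/53) = 41/22.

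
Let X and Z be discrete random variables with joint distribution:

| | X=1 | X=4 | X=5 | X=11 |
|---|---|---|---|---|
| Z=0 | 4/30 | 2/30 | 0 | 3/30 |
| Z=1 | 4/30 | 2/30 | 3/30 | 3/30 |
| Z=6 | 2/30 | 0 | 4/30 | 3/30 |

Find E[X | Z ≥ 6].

55/9

P(Z ≥ 6) = 3/10.
Σ X·P over the event = 1·(2/30) + 5·(4/30) + 11·(3/30) = 11/6.
E[X | Z ≥ 6] = (11/6) / (3/10) = 55/9.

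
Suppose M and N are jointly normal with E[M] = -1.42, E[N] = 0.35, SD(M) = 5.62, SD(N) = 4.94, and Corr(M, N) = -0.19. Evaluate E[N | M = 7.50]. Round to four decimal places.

For a bivariate normal, E[N | M=x] = μ_N + ρ·(σ_N/σ_M)·(x − μ_M).
E[N | M=7.50] = 0.35 + (-0.19)·(4.94/5.62)·(7.50 − (-1.42)) = 0.35 + (-0.16701)·(8.92) = -1.1397.

-1.1397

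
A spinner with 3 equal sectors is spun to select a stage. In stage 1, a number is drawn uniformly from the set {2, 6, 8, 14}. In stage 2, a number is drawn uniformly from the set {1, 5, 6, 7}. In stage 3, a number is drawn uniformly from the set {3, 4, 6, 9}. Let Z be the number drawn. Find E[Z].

71/12

E[Z | stage 1] = (2+6+8+14)/4 = 15/2.
E[Z | stage 2] = (1+5+6+7)/4 = 19/4.
E[Z | stage 3] = (3+4+6+9)/4 = 11/2.
By the law of total expectation,
E[Z] = (1/3)·(15/2) + (1/3)·(19/4) + (1/3)·(11/2) = 71/12.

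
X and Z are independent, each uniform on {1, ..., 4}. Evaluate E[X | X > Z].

10/3

Outcomes with X > Z: (2,1), (3,1), (3,2), (4,1), (4,2), (4,3), each with probability 1/16.
E[X | X > Z] = (2 + 3 + 3 + 4 + 4 + 4) / 6 = 10/3.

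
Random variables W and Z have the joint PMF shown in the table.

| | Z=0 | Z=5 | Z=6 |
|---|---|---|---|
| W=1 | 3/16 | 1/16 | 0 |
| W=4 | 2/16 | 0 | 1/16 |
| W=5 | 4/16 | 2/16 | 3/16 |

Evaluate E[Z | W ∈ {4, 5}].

17/6

P(W ∈ {4, 5}) = 3/4.
Σ Z·P over the event = 0·(2/16) + 6·(1/16) + 0·(4/16) + 5·(2/16) + 6·(3/16) = 17/8.
E[Z | W ∈ {4, 5}] = (17/8) / (3/4) = 17/6.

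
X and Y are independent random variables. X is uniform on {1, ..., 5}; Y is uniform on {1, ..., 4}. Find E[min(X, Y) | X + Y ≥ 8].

11/3

Outcomes with X + Y ≥ 8: (4,4), (5,3), (5,4), each with probability 1/20.
E[min(X, Y) | X + Y ≥ 8] = (4 + 3 + 4) / 3 = 11/3.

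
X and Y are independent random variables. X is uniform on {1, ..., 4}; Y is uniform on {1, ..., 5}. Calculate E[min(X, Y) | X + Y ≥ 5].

33/14

P(X + Y ≥ 5) = 7/10.
Summing min(X,Y)·P(x,y) over outcomes with X + Y ≥ 5 gives 33/20.
E[min(X, Y) | X + Y ≥ 5] = (33/20) / (7/10) = 33/14.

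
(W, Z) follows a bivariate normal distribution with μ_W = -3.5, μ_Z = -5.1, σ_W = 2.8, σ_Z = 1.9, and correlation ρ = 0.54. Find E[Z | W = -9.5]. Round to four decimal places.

The regression of Z on W has slope ρ·σ_Z/σ_W and passes through (μ_W, μ_Z).
E[Z | W=-9.5] = -5.1 + (0.54)·(1.9/2.8)·(-9.5 − (-3.5)) = -5.1 + (0.36643)·(-6) = -7.2986.

-7.2986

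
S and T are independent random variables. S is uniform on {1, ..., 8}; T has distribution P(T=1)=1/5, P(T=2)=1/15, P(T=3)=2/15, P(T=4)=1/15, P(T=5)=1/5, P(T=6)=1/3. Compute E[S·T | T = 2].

P(T = 2) = 1/15.
Summing ST·P(x,y) over outcomes with T = 2 gives 3/5.
E[S·T | T = 2] = (3/5) / (1/15) = 9.

9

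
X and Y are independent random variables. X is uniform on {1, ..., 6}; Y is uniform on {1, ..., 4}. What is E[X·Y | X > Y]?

P(X > Y) = 7/12.
Summing XY·P(x,y) over outcomes with X > Y gives 145/24.
E[X·Y | X > Y] = (145/24) / (7/12) = 145/14.

145/14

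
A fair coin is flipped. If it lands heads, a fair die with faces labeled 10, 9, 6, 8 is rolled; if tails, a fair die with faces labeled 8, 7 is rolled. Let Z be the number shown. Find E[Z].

63/8

E[Z | heads] = (10+9+6+8)/4 = 33/4.
E[Z | tails] = (8+7)/2 = 15/2.
E[Z] = (1/2)·(33/4) + (1/2)·(15/2) = 63/8.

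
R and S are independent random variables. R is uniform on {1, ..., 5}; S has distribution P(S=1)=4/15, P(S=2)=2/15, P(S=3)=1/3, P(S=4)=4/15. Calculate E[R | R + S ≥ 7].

103/24

P(R + S ≥ 7) = 8/25.
Summing R·P(x,y) over outcomes with R + S ≥ 7 gives 103/75.
E[R | R + S ≥ 7] = (103/75) / (8/25) = 103/24.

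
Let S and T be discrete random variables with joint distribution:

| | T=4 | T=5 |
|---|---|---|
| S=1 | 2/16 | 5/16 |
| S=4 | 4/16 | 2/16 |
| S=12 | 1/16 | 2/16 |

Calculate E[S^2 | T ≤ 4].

30

P(T ≤ 4) = 7/16.
Summing S^2·P(S=x,T=y) over the conditioning event gives 105/8.
E[S^2 | T ≤ 4] = (105/8) / (7/16) = 30.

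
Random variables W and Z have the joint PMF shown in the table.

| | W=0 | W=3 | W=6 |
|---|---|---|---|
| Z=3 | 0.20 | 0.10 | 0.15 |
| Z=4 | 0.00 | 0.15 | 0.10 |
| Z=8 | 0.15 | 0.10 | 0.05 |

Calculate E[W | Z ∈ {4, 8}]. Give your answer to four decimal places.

3.0000

P(Z ∈ {4, 8}) = 0.55.
Σ W·P over the event = 0·(0.15) + 3·(0.15) + 3·(0.10) + 6·(0.10) + 6·(0.05) = 1.65.
E[W | Z ∈ {4, 8}] = (1.65) / (0.55) = 3.0000.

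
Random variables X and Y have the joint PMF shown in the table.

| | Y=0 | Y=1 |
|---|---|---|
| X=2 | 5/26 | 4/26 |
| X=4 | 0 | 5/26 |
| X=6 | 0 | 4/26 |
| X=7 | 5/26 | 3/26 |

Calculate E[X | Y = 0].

9/2

P(Y = 0) = 5/13.
Σ X·P over the event = 2·(5/26) + 7·(5/26) = 45/26.
E[X | Y = 0] = (45/26) / (5/13) = 9/2.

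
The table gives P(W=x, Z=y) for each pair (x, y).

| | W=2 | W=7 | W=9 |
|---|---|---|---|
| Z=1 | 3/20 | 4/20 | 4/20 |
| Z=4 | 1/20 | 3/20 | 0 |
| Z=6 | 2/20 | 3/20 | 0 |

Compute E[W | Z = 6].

P(Z = 6) = 1/4.
Σ W·P over the event = 2·(2/20) + 7·(3/20) = 5/4.
E[W | Z = 6] = (5/4) / (1/4) = 5.

5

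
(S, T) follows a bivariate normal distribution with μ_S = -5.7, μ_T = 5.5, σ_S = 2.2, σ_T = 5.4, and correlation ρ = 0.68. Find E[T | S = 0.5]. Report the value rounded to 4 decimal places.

For a bivariate normal, E[T | S=x] = μ_T + ρ·(σ_T/σ_S)·(x − μ_S).
E[T | S=0.5] = 5.5 + (0.68)·(5.4/2.2)·(0.5 − (-5.7)) = 5.5 + (1.6691)·(6.2) = 15.8484.

15.8484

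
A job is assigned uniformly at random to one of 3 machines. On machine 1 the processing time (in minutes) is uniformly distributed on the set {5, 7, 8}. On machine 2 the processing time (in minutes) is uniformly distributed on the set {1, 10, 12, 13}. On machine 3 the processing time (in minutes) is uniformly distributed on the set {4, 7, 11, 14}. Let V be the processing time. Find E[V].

74/9

E[V | machine 1] = (5+7+8)/3 = 20/3.
E[V | machine 2] = (1+10+12+13)/4 = 9.
E[V | machine 3] = (4+7+11+14)/4 = 9.
By the law of total expectation,
E[V] = (1/3)·(20/3) + (1/3)·(9) + (1/3)·(9) = 74/9.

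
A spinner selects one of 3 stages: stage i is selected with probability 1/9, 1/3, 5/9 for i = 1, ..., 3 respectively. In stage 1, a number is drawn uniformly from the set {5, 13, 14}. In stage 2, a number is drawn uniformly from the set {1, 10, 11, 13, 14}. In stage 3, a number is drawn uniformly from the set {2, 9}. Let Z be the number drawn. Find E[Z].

2027/270

E[Z | stage 1] = (5+13+14)/3 = 32/3.
E[Z | stage 2] = (1+10+11+13+14)/5 = 49/5.
E[Z | stage 3] = (2+9)/2 = 11/2.
E[Z] = (1/9)·(32/3) + (1/3)·(49/5) + (5/9)·(11/2) = 2027/270.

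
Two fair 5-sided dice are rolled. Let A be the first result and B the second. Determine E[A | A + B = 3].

P(A + B = 3) = 2/25.
Summing A·P(x,y) over outcomes with A + B = 3 gives 3/25.
E[A | A + B = 3] = (3/25) / (2/25) = 3/2.

3/2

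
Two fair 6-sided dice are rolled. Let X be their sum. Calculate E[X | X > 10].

P(X > 10) = 1/12.
Σ over the event: 11·1/18 + 12·1/36 = 17/18.
E[X | X > 10] = (17/18) / (1/12) = 34/3.

34/3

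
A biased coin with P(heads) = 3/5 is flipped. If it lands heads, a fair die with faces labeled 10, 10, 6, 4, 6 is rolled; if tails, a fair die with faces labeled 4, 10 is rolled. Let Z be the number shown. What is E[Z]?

E[Z | heads] = (10+10+6+4+6)/5 = 36/5.
E[Z | tails] = (4+10)/2 = 7.
By the law of total expectation,
E[Z] = (3/5)·(36/5) + (2/5)·(7) = 178/25.

178/25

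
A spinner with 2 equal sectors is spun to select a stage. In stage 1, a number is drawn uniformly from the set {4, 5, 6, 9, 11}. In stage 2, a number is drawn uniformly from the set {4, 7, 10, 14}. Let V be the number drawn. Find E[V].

E[V | stage 1] = (4+5+6+9+11)/5 = 7.
E[V | stage 2] = (4+7+10+14)/4 = 35/4.
By the law of total expectation,
E[V] = (1/2)·(7) + (1/2)·(35/4) = 63/8.

63/8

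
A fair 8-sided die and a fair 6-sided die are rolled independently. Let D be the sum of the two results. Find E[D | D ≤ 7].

16/3

P(D ≤ 7) = 7/16.
Σ over the event: 2·1/48 + 3·1/24 + 4·1/16 + 5·1/12 + 6·5/48 + 7·1/8 = 7/3.
E[D | D ≤ 7] = (7/3) / (7/16) = 16/3.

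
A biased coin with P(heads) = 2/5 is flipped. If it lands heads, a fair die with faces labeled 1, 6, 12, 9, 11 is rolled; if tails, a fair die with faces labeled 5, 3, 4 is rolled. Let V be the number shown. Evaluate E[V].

138/25

E[V | heads] = (1+6+12+9+11)/5 = 39/5.
E[V | tails] = (5+3+4)/3 = 4.
E[V] = (2/5)·(39/5) + (3/5)·(4) = 138/25.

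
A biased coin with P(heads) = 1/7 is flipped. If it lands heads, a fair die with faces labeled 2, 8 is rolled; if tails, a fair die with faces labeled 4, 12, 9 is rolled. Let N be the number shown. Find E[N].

55/7

E[N | heads] = (2+8)/2 = 5.
E[N | tails] = (4+12+9)/3 = 25/3.
By the law of total expectation,
E[N] = (1/7)·(5) + (6/7)·(25/3) = 55/7.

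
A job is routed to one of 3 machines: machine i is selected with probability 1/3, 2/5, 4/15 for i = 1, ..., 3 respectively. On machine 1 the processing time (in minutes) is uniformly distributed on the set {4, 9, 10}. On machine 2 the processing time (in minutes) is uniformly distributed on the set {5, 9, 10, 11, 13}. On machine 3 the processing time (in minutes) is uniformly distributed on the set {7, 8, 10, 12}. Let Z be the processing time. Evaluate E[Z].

E[Z | machine 1] = (4+9+10)/3 = 23/3.
E[Z | machine 2] = (5+9+10+11+13)/5 = 48/5.
E[Z | machine 3] = (7+8+10+12)/4 = 37/4.
E[Z] = (1/3)·(23/3) + (2/5)·(48/5) + (4/15)·(37/4) = 1994/225.

1994/225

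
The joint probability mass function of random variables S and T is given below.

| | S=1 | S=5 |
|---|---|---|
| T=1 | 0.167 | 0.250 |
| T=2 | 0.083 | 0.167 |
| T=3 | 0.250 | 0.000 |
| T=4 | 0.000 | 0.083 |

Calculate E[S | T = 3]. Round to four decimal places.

P(T = 3) = 0.250.
Σ S·P over the event = 1·(0.250) = 0.250.
E[S | T = 3] = (0.250) / (0.250) = 1.0000.

1.0000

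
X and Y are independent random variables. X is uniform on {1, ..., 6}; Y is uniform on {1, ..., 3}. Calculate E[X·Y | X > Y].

P(X > Y) = 2/3.
Summing XY·P(x,y) over outcomes with X > Y gives 101/18.
E[X·Y | X > Y] = (101/18) / (2/3) = 101/12.

101/12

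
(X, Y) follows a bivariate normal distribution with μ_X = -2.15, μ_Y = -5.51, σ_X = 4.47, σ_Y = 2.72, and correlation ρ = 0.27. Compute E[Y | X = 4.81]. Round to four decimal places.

The regression of Y on X has slope ρ·σ_Y/σ_X and passes through (μ_X, μ_Y).
E[Y | X=4.81] = -5.51 + (0.27)·(2.72/4.47)·(4.81 − (-2.15)) = -5.51 + (0.1643)·(6.96) = -4.3665.

-4.3665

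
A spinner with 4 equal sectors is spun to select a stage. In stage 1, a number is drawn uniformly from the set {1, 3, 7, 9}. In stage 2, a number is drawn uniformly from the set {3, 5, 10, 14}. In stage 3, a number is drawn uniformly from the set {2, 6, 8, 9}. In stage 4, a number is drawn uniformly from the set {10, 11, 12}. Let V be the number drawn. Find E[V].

121/16

E[V | stage 1] = (1+3+7+9)/4 = 5.
E[V | stage 2] = (3+5+10+14)/4 = 8.
E[V | stage 3] = (2+6+8+9)/4 = 25/4.
E[V | stage 4] = (10+11+12)/3 = 11.
By the law of total expectation,
E[V] = (1/4)·(5) + (1/4)·(8) + (1/4)·(25/4) + (1/4)·(11) = 121/16.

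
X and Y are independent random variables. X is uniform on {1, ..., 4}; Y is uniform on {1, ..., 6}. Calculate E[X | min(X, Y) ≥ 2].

3

P(min(X, Y) ≥ 2) = 5/8.
Summing X·P(x,y) over outcomes with min(X, Y) ≥ 2 gives 15/8.
E[X | min(X, Y) ≥ 2] = (15/8) / (5/8) = 3.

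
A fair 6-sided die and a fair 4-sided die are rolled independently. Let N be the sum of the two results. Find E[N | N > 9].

P(N > 9) = 1/24.
Σ over the event: 10·1/24 = 5/12.
E[N | N > 9] = (5/12) / (1/24) = 10.

10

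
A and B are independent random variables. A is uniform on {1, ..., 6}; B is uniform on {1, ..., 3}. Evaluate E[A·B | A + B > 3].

121/15

P(A + B > 3) = 5/6.
Summing AB·P(x,y) over outcomes with A + B > 3 gives 121/18.
E[A·B | A + B > 3] = (121/18) / (5/6) = 121/15.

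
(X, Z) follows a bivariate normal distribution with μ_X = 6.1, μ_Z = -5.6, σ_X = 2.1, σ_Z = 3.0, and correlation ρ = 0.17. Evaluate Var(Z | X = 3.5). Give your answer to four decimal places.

The conditional variance in a bivariate normal is σ_Z²(1 − ρ²), independent of x.
Var(Z | X=3.5) = (3.0)²·(1 − (0.17)²) = 9·0.9711 = 8.7399.

8.7399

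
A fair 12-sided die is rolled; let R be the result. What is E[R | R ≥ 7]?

Given R ≥ 7, R is equally likely to be any of {7, 8, 9, 10, 11, 12}.
E[R | R ≥ 7] = (7 + 8 + 9 + 10 + 11 + 12) / 6 = 19/2.

19/2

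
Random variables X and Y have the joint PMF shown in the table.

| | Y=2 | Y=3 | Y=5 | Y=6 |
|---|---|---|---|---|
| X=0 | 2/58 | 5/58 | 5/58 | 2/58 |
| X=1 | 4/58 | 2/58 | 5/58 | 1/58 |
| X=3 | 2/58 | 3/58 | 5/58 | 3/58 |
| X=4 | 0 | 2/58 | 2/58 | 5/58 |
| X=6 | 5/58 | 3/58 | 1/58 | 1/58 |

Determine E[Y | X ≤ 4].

203/48

P(X ≤ 4) = 24/29.
Summing Y·P(X=x,Y=y) over the conditioning event gives 7/2.
E[Y | X ≤ 4] = (7/2) / (24/29) = 203/48.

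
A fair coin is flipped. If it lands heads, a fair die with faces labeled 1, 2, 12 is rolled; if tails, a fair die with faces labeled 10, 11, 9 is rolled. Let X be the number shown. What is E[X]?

E[X | heads] = (1+2+12)/3 = 5.
E[X | tails] = (10+11+9)/3 = 10.
By the law of total expectation,
E[X] = (1/2)·(5) + (1/2)·(10) = 15/2.

15/2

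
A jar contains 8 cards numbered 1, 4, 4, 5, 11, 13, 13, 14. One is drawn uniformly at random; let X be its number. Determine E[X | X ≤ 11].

P(X ≤ 11) = 5/8.
Σ over the event: 1·1/8 + 4·1/4 + 5·1/8 + 11·1/8 = 25/8.
E[X | X ≤ 11] = (25/8) / (5/8) = 5.

5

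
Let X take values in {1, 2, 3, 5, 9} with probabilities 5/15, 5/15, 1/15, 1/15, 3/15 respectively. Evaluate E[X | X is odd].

P(X is odd) = 2/3.
Σ over the event: 1·1/3 + 3·1/15 + 5·1/15 + 9·1/5 = 8/3.
E[X | X is odd] = (8/3) / (2/3) = 4.

4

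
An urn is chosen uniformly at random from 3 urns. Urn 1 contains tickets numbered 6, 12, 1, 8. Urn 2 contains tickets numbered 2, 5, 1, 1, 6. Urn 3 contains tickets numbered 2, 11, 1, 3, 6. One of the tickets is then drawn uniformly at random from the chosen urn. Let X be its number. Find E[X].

287/60

E[X | urn 1] = (6+12+1+8)/4 = 27/4.
E[X | urn 2] = (2+5+1+1+6)/5 = 3.
E[X | urn 3] = (2+11+1+3+6)/5 = 23/5.
E[X] = (1/3)·(27/4) + (1/3)·(3) + (1/3)·(23/5) = 287/60.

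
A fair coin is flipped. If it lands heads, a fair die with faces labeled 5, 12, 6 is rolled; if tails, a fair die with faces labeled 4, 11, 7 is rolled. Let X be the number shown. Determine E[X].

E[X | heads] = (5+12+6)/3 = 23/3.
E[X | tails] = (4+11+7)/3 = 22/3.
By the law of total expectation,
E[X] = (1/2)·(23/3) + (1/2)·(22/3) = 15/2.

15/2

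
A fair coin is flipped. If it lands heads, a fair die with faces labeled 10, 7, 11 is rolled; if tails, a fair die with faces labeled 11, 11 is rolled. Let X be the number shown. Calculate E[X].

E[X | heads] = (10+7+11)/3 = 28/3.
E[X | tails] = (11+11)/2 = 11.
By the law of total expectation,
E[X] = (1/2)·(28/3) + (1/2)·(11) = 61/6.

61/6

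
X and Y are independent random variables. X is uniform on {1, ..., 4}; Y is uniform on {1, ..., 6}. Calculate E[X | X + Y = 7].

Outcomes with X + Y = 7: (1,6), (2,5), (3,4), (4,3), each with probability 1/24.
E[X | X + Y = 7] = (1 + 2 + 3 + 4) / 4 = 5/2.

5/2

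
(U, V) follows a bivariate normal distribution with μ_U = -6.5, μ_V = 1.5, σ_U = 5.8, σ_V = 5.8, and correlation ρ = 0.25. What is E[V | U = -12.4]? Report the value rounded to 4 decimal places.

0.0250

The regression of V on U has slope ρ·σ_V/σ_U and passes through (μ_U, μ_V).
E[V | U=-12.4] = 1.5 + (0.25)·(5.8/5.8)·(-12.4 − (-6.5)) = 1.5 + (0.25)·(-5.9) = 0.0250.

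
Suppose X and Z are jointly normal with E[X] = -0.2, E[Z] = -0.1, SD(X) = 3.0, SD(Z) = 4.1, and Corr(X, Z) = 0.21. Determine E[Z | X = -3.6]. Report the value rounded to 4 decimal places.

For a bivariate normal, E[Z | X=x] = μ_Z + ρ·(σ_Z/σ_X)·(x − μ_X).
E[Z | X=-3.6] = -0.1 + (0.21)·(4.1/3.0)·(-3.6 − (-0.2)) = -0.1 + (0.287)·(-3.4) = -1.0758.

-1.0758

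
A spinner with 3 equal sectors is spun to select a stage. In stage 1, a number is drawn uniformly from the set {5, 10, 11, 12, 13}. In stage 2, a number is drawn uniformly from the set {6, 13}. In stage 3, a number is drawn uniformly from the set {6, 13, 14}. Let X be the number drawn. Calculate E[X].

E[X | stage 1] = (5+10+11+12+13)/5 = 51/5.
E[X | stage 2] = (6+13)/2 = 19/2.
E[X | stage 3] = (6+13+14)/3 = 11.
E[X] = (1/3)·(51/5) + (1/3)·(19/2) + (1/3)·(11) = 307/30.

307/30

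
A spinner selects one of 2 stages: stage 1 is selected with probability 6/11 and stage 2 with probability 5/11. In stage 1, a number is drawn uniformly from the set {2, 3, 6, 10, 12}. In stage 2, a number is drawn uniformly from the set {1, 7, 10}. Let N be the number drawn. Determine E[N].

348/55

E[N | stage 1] = (2+3+6+10+12)/5 = 33/5.
E[N | stage 2] = (1+7+10)/3 = 6.
E[N] = (6/11)·(33/5) + (5/11)·(6) = 348/55.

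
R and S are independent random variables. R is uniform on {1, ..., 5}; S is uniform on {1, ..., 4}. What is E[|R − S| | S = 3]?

6/5

Outcomes with S = 3: (1,3), (2,3), (3,3), (4,3), (5,3), each with probability 1/20.
E[|R − S| | S = 3] = (2 + 1 + 0 + 1 + 2) / 5 = 6/5.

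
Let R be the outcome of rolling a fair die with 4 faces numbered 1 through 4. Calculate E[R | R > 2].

7/2

Given R > 2, R is equally likely to be any of {3, 4}.
E[R | R > 2] = (3 + 4) / 2 = 7/2.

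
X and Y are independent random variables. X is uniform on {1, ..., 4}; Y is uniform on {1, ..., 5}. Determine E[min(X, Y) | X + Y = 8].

7/2

Outcomes with X + Y = 8: (3,5), (4,4), each with probability 1/20.
E[min(X, Y) | X + Y = 8] = (3 + 4) / 2 = 7/2.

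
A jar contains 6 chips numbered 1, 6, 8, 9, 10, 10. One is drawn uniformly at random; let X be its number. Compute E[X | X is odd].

5

P(X is odd) = 1/3.
Σ over the event: 1·1/6 + 9·1/6 = 5/3.
E[X | X is odd] = (5/3) / (1/3) = 5.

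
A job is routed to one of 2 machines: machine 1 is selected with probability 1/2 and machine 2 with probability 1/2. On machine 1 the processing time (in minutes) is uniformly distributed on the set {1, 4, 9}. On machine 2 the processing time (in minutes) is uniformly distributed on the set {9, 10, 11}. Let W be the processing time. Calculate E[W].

22/3

E[W | machine 1] = (1+4+9)/3 = 14/3.
E[W | machine 2] = (9+10+11)/3 = 10.
By the law of total expectation,
E[W] = (1/2)·(14/3) + (1/2)·(10) = 22/3.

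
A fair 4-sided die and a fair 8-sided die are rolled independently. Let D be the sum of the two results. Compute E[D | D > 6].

P(D > 6) = 9/16.
Σ over the event: 7·1/8 + 8·1/8 + 9·1/8 + 10·3/32 + 11·1/16 + 12·1/32 = 5.
E[D | D > 6] = (5) / (9/16) = 80/9.

80/9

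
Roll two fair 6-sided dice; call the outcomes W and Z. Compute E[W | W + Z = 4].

Outcomes with W + Z = 4: (1,3), (2,2), (3,1), each with probability 1/36.
E[W | W + Z = 4] = (1 + 2 + 3) / 3 = 2.

2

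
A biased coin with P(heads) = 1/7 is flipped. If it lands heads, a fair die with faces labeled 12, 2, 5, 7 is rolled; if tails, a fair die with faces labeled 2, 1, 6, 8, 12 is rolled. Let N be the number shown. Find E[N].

59/10

E[N | heads] = (12+2+5+7)/4 = 13/2.
E[N | tails] = (2+1+6+8+12)/5 = 29/5.
E[N] = (1/7)·(13/2) + (6/7)·(29/5) = 59/10.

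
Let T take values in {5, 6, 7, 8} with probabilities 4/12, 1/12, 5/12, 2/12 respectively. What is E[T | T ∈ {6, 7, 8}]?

P(T ∈ {6, 7, 8}) = 2/3.
Σ over the event: 6·1/12 + 7·5/12 + 8·1/6 = 19/4.
E[T | T ∈ {6, 7, 8}] = (19/4) / (2/3) = 57/8.

57/8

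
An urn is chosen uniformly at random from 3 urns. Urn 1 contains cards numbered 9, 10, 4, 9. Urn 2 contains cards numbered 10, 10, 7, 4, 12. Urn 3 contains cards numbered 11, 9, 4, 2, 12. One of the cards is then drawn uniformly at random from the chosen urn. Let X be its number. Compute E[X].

E[X | urn 1] = (9+10+4+9)/4 = 8.
E[X | urn 2] = (10+10+7+4+12)/5 = 43/5.
E[X | urn 3] = (11+9+4+2+12)/5 = 38/5.
By the law of total expectation,
E[X] = (1/3)·(8) + (1/3)·(43/5) + (1/3)·(38/5) = 121/15.

121/15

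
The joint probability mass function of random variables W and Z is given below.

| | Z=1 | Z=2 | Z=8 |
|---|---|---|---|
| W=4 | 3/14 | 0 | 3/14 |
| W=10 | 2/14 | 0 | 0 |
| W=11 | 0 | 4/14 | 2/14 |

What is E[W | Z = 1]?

32/5

P(Z = 1) = 5/14.
Summing W·P(W=x,Z=y) over the conditioning event gives 16/7.
E[W | Z = 1] = (16/7) / (5/14) = 32/5.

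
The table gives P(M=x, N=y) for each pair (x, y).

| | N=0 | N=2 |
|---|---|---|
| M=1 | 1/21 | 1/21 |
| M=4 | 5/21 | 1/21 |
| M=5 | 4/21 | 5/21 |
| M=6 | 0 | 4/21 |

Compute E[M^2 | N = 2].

P(N = 2) = 11/21.
Σ M^2·P over the event = 1·(1/21) + 16·(1/21) + 25·(5/21) + 36·(4/21) = 286/21.
E[M^2 | N = 2] = (286/21) / (11/21) = 26.

26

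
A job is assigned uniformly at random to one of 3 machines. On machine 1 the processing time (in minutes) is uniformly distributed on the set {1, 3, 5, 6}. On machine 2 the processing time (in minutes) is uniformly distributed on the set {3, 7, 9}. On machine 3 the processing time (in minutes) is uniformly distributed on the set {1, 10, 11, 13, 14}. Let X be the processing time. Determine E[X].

1193/180

E[X | machine 1] = (1+3+5+6)/4 = 15/4.
E[X | machine 2] = (3+7+9)/3 = 19/3.
E[X | machine 3] = (1+10+11+13+14)/5 = 49/5.
By the law of total expectation,
E[X] = (1/3)·(15/4) + (1/3)·(19/3) + (1/3)·(49/5) = 1193/180.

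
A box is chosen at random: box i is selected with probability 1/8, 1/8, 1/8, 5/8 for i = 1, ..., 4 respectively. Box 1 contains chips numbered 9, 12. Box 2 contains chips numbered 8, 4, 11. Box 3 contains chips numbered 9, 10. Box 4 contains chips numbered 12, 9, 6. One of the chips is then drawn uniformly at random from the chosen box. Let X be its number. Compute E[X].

E[X | box 1] = (9+12)/2 = 21/2.
E[X | box 2] = (8+4+11)/3 = 23/3.
E[X | box 3] = (9+10)/2 = 19/2.
E[X | box 4] = (12+9+6)/3 = 9.
E[X] = (1/8)·(21/2) + (1/8)·(23/3) + (1/8)·(19/2) + (5/8)·(9) = 109/12.

109/12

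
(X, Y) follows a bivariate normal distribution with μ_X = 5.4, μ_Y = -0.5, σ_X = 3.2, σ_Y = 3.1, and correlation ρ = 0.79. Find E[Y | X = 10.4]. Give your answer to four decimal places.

For a bivariate normal, E[Y | X=x] = μ_Y + ρ·(σ_Y/σ_X)·(x − μ_X).
E[Y | X=10.4] = -0.5 + (0.79)·(3.1/3.2)·(10.4 − (5.4)) = -0.5 + (0.76531)·(5) = 3.3266.

3.3266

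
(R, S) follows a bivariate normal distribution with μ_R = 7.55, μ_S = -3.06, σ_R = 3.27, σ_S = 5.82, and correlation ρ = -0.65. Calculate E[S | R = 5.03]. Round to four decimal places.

For a bivariate normal, E[S | R=x] = μ_S + ρ·(σ_S/σ_R)·(x − μ_R).
E[S | R=5.03] = -3.06 + (-0.65)·(5.82/3.27)·(5.03 − (7.55)) = -3.06 + (-1.15688)·(-2.52) = -0.1447.

-0.1447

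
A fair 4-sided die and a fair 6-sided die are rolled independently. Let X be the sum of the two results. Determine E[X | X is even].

6

P(X is even) = 1/2.
Σ over the event: 2·1/24 + 4·1/8 + 6·1/6 + 8·1/8 + 10·1/24 = 3.
E[X | X is even] = (3) / (1/2) = 6.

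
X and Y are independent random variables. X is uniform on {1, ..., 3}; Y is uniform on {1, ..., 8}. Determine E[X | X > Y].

8/3

P(X > Y) = 1/8.
Summing X·P(x,y) over outcomes with X > Y gives 1/3.
E[X | X > Y] = (1/3) / (1/8) = 8/3.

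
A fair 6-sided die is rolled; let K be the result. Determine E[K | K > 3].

Given K > 3, K is equally likely to be any of {4, 5, 6}.
E[K | K > 3] = (4 + 5 + 6) / 3 = 5.

5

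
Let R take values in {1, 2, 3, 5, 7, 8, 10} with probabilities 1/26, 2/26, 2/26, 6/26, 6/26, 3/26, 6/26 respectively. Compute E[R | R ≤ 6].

41/11

P(R ≤ 6) = 11/26.
Σ over the event: 1·1/26 + 2·1/13 + 3·1/13 + 5·3/13 = 41/26.
E[R | R ≤ 6] = (41/26) / (11/26) = 41/11.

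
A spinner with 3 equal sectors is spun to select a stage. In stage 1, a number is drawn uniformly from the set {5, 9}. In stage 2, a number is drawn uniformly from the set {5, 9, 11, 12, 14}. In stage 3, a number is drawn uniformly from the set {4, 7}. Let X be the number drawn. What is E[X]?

227/30

E[X | stage 1] = (5+9)/2 = 7.
E[X | stage 2] = (5+9+11+12+14)/5 = 51/5.
E[X | stage 3] = (4+7)/2 = 11/2.
E[X] = (1/3)·(7) + (1/3)·(51/5) + (1/3)·(11/2) = 227/30.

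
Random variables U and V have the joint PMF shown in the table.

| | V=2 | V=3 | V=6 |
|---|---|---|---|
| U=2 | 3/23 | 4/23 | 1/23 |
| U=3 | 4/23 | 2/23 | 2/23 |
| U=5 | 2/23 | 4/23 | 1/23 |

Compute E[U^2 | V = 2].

P(V = 2) = 9/23.
Summing U^2·P(U=x,V=y) over the conditioning event gives 98/23.
E[U^2 | V = 2] = (98/23) / (9/23) = 98/9.

98/9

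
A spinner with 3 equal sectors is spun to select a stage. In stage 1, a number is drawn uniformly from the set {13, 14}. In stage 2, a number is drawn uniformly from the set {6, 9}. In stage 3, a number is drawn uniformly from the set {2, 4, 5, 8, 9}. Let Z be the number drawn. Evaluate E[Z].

133/15

E[Z | stage 1] = (13+14)/2 = 27/2.
E[Z | stage 2] = (6+9)/2 = 15/2.
E[Z | stage 3] = (2+4+5+8+9)/5 = 28/5.
By the law of total expectation,
E[Z] = (1/3)·(27/2) + (1/3)·(15/2) + (1/3)·(28/5) = 133/15.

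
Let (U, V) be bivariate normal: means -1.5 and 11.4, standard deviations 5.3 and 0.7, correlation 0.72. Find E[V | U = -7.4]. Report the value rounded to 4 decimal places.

10.8389

E[V | U=x] = μ_V + ρ(σ_V/σ_U)(x − μ_U) for jointly normal variables.
E[V | U=-7.4] = 11.4 + (0.72)·(0.7/5.3)·(-7.4 − (-1.5)) = 11.4 + (0.095094)·(-5.9) = 10.8389.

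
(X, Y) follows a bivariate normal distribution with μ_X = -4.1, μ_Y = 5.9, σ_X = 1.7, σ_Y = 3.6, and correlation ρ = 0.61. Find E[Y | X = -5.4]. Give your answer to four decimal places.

E[Y | X=x] = μ_Y + ρ(σ_Y/σ_X)(x − μ_X) for jointly normal variables.
E[Y | X=-5.4] = 5.9 + (0.61)·(3.6/1.7)·(-5.4 − (-4.1)) = 5.9 + (1.2918)·(-1.3) = 4.2207.

4.2207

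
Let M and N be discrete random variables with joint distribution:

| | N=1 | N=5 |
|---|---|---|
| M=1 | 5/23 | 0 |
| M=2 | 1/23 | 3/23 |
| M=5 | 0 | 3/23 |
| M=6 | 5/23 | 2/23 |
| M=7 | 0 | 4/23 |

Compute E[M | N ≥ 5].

61/12

P(N ≥ 5) = 12/23.
Summing M·P(M=x,N=y) over the conditioning event gives 61/23.
E[M | N ≥ 5] = (61/23) / (12/23) = 61/12.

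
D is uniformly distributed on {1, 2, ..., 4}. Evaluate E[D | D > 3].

Given D > 3, D is equally likely to be any of {4}.
E[D | D > 3] = (4) / 1 = 4.

4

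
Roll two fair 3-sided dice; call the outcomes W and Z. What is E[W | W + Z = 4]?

2

P(W + Z = 4) = 1/3.
Summing W·P(x,y) over outcomes with W + Z = 4 gives 2/3.
E[W | W + Z = 4] = (2/3) / (1/3) = 2.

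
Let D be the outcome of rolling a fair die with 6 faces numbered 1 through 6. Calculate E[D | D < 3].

3/2

Given D < 3, D is equally likely to be any of {1, 2}.
E[D | D < 3] = (1 + 2) / 2 = 3/2.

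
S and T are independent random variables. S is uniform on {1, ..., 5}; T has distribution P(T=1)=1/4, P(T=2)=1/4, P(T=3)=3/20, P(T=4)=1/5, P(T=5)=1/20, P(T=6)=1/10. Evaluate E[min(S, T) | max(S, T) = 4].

64/29

P(max(S, T) = 4) = 29/100.
Summing min(S,T)·P(x,y) over outcomes with max(S, T) = 4 gives 16/25.
E[min(S, T) | max(S, T) = 4] = (16/25) / (29/100) = 64/29.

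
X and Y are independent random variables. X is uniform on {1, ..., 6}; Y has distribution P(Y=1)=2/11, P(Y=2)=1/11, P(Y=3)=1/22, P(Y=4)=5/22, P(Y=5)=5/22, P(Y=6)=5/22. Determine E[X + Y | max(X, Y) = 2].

P(max(X, Y) = 2) = 2/33.
Summing (X+Y)·P(x,y) over outcomes with max(X, Y) = 2 gives 13/66.
E[X + Y | max(X, Y) = 2] = (13/66) / (2/33) = 13/4.

13/4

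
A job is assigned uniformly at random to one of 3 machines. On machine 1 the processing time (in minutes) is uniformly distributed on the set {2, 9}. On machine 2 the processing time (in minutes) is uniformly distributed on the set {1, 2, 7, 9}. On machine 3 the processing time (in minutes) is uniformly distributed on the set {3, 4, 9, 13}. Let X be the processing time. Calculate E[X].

E[X | machine 1] = (2+9)/2 = 11/2.
E[X | machine 2] = (1+2+7+9)/4 = 19/4.
E[X | machine 3] = (3+4+9+13)/4 = 29/4.
By the law of total expectation,
E[X] = (1/3)·(11/2) + (1/3)·(19/4) + (1/3)·(29/4) = 35/6.

35/6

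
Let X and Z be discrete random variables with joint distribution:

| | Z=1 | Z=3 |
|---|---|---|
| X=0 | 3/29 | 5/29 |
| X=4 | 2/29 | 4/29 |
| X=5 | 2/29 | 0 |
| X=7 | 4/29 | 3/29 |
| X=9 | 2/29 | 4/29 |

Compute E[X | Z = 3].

73/16

P(Z = 3) = 16/29.
Σ X·P over the event = 0·(5/29) + 4·(4/29) + 7·(3/29) + 9·(4/29) = 73/29.
E[X | Z = 3] = (73/29) / (16/29) = 73/16.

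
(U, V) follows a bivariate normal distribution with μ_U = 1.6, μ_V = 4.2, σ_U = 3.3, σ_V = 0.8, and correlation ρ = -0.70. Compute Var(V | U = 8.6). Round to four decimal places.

0.3264

The conditional variance in a bivariate normal is σ_V²(1 − ρ²), independent of x.
Var(V | U=8.6) = (0.8)²·(1 − (-0.70)²) = 0.64·0.51 = 0.3264.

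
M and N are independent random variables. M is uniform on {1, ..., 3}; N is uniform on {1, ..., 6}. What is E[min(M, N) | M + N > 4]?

25/12

P(M + N > 4) = 2/3.
Summing min(M,N)·P(x,y) over outcomes with M + N > 4 gives 25/18.
E[min(M, N) | M + N > 4] = (25/18) / (2/3) = 25/12.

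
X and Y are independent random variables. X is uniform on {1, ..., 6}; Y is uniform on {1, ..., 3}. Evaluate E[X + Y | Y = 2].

Outcomes with Y = 2: (1,2), (2,2), (3,2), (4,2), (5,2), (6,2), each with probability 1/18.
E[X + Y | Y = 2] = (3 + 4 + 5 + 6 + 7 + 8) / 6 = 11/2.

11/2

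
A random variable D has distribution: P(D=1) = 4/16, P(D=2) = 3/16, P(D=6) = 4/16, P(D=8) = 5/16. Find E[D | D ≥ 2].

35/6

P(D ≥ 2) = 3/4.
Σ over the event: 2·3/16 + 6·1/4 + 8·5/16 = 35/8.
E[D | D ≥ 2] = (35/8) / (3/4) = 35/6.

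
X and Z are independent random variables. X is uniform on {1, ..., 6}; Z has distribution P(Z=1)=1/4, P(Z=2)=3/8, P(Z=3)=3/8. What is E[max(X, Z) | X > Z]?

139/31

P(X > Z) = 31/48.
Summing max(X,Z)·P(x,y) over outcomes with X > Z gives 139/48.
E[max(X, Z) | X > Z] = (139/48) / (31/48) = 139/31.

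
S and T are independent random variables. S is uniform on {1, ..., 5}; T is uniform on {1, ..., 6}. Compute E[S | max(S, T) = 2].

5/3

Outcomes with max(S, T) = 2: (1,2), (2,1), (2,2), each with probability 1/30.
E[S | max(S, T) = 2] = (1 + 2 + 2) / 3 = 5/3.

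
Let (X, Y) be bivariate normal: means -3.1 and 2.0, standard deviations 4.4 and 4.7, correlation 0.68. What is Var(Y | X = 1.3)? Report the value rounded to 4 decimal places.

11.8756

Var(Y | X=x) = (1 − ρ²)·σ_Y².
Var(Y | X=1.3) = (4.7)²·(1 − (0.68)²) = 22.09·0.5376 = 11.8756.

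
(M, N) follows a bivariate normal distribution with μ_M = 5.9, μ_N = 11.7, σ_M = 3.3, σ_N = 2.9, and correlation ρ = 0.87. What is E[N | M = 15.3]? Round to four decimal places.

18.8867

E[N | M=x] = μ_N + ρ(σ_N/σ_M)(x − μ_M) for jointly normal variables.
E[N | M=15.3] = 11.7 + (0.87)·(2.9/3.3)·(15.3 − (5.9)) = 11.7 + (0.764545)·(9.4) = 18.8867.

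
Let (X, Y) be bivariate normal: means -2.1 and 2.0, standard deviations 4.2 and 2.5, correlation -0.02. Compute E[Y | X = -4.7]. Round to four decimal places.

2.0310

E[Y | X=x] = μ_Y + ρ(σ_Y/σ_X)(x − μ_X) for jointly normal variables.
E[Y | X=-4.7] = 2.0 + (-0.02)·(2.5/4.2)·(-4.7 − (-2.1)) = 2.0 + (-0.011905)·(-2.6) = 2.0310.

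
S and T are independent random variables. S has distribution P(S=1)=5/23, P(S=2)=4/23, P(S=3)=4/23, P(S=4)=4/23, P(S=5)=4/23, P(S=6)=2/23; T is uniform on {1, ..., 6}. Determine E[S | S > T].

P(S > T) = 25/69.
Summing S·P(x,y) over outcomes with S > T gives 110/69.
E[S | S > T] = (110/69) / (25/69) = 22/5.

22/5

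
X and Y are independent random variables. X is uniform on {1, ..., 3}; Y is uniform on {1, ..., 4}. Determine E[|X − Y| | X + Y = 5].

Outcomes with X + Y = 5: (1,4), (2,3), (3,2), each with probability 1/12.
E[|X − Y| | X + Y = 5] = (3 + 1 + 1) / 3 = 5/3.

5/3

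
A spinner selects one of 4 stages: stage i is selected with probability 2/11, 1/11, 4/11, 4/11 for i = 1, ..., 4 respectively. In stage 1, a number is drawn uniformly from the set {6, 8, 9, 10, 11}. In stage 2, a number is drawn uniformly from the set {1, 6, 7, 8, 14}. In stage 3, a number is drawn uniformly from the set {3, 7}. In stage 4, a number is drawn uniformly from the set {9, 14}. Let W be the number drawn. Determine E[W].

E[W | stage 1] = (6+8+9+10+11)/5 = 44/5.
E[W | stage 2] = (1+6+7+8+14)/5 = 36/5.
E[W | stage 3] = (3+7)/2 = 5.
E[W | stage 4] = (9+14)/2 = 23/2.
By the law of total expectation,
E[W] = (2/11)·(44/5) + (1/11)·(36/5) + (4/11)·(5) + (4/11)·(23/2) = 454/55.

454/55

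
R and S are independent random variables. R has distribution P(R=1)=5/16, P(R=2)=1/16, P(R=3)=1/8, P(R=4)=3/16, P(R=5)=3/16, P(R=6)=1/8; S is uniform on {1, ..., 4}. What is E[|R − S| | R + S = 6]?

P(R + S = 6) = 9/64.
Summing |R−S|·P(x,y) over outcomes with R + S = 6 gives 5/16.
E[|R − S| | R + S = 6] = (5/16) / (9/64) = 20/9.

20/9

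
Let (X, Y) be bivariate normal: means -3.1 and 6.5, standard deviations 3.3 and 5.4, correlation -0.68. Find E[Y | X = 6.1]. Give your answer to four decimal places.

-3.7371

The regression of Y on X has slope ρ·σ_Y/σ_X and passes through (μ_X, μ_Y).
E[Y | X=6.1] = 6.5 + (-0.68)·(5.4/3.3)·(6.1 − (-3.1)) = 6.5 + (-1.11273)·(9.2) = -3.7371.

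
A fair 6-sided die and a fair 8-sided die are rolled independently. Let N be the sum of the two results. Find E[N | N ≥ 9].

32/3

P(N ≥ 9) = 7/16.
Σ over the event: 9·1/8 + 10·5/48 + 11·1/12 + 12·1/16 + 13·1/24 + 14·1/48 = 14/3.
E[N | N ≥ 9] = (14/3) / (7/16) = 32/3.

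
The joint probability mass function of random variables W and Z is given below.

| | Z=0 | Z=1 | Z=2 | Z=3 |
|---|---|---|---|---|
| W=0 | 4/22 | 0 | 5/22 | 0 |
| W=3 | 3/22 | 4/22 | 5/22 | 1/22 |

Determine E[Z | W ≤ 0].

10/9

P(W ≤ 0) = 9/22.
Σ Z·P over the event = 0·(4/22) + 2·(5/22) = 5/11.
E[Z | W ≤ 0] = (5/11) / (9/22) = 10/9.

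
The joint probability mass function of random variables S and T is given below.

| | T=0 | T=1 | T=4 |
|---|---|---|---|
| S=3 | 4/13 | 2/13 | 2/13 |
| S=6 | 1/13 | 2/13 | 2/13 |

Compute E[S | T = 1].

P(T = 1) = 4/13.
Σ S·P over the event = 3·(2/13) + 6·(2/13) = 18/13.
E[S | T = 1] = (18/13) / (4/13) = 9/2.

9/2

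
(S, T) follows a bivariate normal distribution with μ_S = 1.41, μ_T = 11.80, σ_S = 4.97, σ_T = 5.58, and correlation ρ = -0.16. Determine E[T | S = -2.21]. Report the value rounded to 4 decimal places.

The regression of T on S has slope ρ·σ_T/σ_S and passes through (μ_S, μ_T).
E[T | S=-2.21] = 11.80 + (-0.16)·(5.58/4.97)·(-2.21 − (1.41)) = 11.80 + (-0.17964)·(-3.62) = 12.4503.

12.4503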